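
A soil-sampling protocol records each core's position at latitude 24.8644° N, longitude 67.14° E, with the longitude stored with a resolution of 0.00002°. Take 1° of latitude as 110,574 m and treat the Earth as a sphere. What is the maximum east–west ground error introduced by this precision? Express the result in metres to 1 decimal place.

With a 0.00002° grid the true value lies within half a step, ±0.00002°/2 = ±1e-05°, of the stored one.
One degree of longitude at 24.8644° is 110574 × cos 24.8644° ≈ 110574 × 0.9073 = 100324 m.
East–west error: 1e-05° × 100324 m/° ≈ 1.00324 m.

1.0 metres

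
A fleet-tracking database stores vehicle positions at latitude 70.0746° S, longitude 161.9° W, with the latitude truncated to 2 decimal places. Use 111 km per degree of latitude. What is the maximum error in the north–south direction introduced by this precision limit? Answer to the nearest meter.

Truncating at 2 decimal places can drop up to a full unit in the last place, so the latitude may be off by as much as 0.01°.
Along the meridian that is 0.01° × 111000 m/° = 1110 m.

1110 meters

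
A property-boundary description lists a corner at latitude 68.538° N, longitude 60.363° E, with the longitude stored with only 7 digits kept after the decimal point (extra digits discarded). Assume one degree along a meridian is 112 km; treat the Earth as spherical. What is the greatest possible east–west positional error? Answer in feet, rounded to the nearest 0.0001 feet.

0.0134 feet

Truncating at 7 decimal places can drop up to a full unit in the last place, so the longitude may be off by as much as 1e-07°.
At latitude 68.538° a degree of longitude spans 112000 m × cos 68.538° = 112000 × 0.3659 ≈ 40979 m.
So at most 1e-07° × 40979 ≈ 0.0040979 m east–west.
Converting: 0.0040979 m × 3.2808 ft/m ≈ 0.013445 ft.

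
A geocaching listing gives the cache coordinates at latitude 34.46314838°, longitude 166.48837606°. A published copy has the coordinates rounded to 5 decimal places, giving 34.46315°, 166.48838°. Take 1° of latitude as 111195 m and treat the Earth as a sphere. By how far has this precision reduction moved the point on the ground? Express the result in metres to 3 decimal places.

Δlat = 34.46314838 − 34.46315 = -0.00000162°; Δlon = 166.48837606 − 166.48838 = -0.00000394°.
N–S: -0.00000162° × 111195 m/° = -0.180136 m.
East–west at this latitude: -0.00000394° × 111195 × cos 34.4631° ≈ -0.00000394 × 91679.2 = -0.361216 m.
Distance: √(0.180136² + 0.361216²) ≈ 0.403641 m.

0.404 metres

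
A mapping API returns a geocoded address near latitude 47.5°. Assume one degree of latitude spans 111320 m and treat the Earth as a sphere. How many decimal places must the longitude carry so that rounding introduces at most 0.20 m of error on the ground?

6

At 47.5° one degree of longitude covers 111320 × cos 47.5° ≈ 111320 × 0.6756 ≈ 75206.7 m.
N decimal places → at most half a unit in the last place, 0.5 × 10⁻ᴺ° = 75206.7/2 × 10⁻ᴺ m.
Need 0.5 × 75206.7 × 10⁻ᴺ ≤ 0.20 → 10⁻ᴺ ≤ 5.319e-06, so N ≥ 5.27.
N = 5 would give 0.376 m (too coarse); N = 6 gives 0.0376 m ≤ 0.20 m.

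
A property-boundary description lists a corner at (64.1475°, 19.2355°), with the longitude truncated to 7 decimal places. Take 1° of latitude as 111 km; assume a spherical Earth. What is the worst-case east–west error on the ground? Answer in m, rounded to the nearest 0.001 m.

Truncating at 7 decimal places can drop up to a full unit in the last place, so the longitude may be off by as much as 1e-07°.
One degree of longitude at 64.1475° is 111000 × cos 64.1475° ≈ 111000 × 0.4361 = 48402.2 m.
So at most 1e-07° × 48402.2 ≈ 0.00484022 m east–west.

0.005 m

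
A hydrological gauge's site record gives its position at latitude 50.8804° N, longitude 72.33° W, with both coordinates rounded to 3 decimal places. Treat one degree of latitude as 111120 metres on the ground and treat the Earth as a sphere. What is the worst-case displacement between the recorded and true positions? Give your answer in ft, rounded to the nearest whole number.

Rounding to 3 decimal places leaves each coordinate within ±0.0005° of the true value.
N–S: 0.0005° × 111120 m/° = 55.56 m.
East–west component at 50.8804°: 0.0005° × 111120 × cos 50.8804° ≈ 0.0005 × 70110.2 ≈ 35.0551 m.
Combining orthogonally: (55.56² + 35.0551²)^½ ≈ 65.6945 m.
In feet: 65.6945 m ÷ 0.3048 ≈ 215.53 ft.

216 ft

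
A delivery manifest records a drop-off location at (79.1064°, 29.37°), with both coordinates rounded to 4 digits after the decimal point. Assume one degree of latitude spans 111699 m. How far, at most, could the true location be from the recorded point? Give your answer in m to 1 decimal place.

5.7 m

Rounding to 4 decimal places leaves each coordinate within ±5e-05° of the true value.
North–south component: 5e-05° × 111699 = 5.58495 m.
Longitude error → 5e-05 × 111699 × cos 79.1064° = 5e-05 × 111699 × 0.1890 ≈ 1.05548 m.
Combining orthogonally: (5.58495² + 1.05548²)^½ ≈ 5.68381 m.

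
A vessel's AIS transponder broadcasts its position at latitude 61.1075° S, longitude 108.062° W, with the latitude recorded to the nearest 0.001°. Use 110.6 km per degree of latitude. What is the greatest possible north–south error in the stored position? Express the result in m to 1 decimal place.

Rounding to 3 decimal places leaves the latitude within ±0.0005° of the true value.
North–south distance: 0.0005° × 110600 m/° = 55.3 m.

55.3 m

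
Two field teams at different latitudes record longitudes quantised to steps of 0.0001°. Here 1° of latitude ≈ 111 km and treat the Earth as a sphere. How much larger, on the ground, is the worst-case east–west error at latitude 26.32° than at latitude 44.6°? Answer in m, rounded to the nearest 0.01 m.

1.02 m

With a 0.0001° grid the true value lies within half a step, ±0.0001°/2 = ±5e-05°, of the stored one.
At 26.32°: 5e-05° × 111000 × cos 26.32° = 5e-05 × 111000 × 0.8963 ≈ 4.9746 m.
At 44.6°: 5e-05° × 111000 × cos 44.6° = 5e-05 × 111000 × 0.7120 ≈ 3.9517 m.
Difference: 4.9746 − 3.9517 = 1.0229 m.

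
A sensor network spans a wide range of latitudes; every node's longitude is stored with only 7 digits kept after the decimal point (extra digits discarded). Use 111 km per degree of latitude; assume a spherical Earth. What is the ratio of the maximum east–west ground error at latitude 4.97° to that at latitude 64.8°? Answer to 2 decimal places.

2.34

Truncating at 7 decimal places can drop up to a full unit in the last place, so the longitude may be off by as much as 1e-07°.
Error at 4.97° = 1e-07° × 111000 × cos 4.97° ≈ 0.0111 × 0.9962 = 0.011058 m.
At 64.8°: 1e-07° × 111000 × cos 64.8° = 1e-07 × 111000 × 0.4258 ≈ 0.0047262 m.
The ratio reduces to cos 4.97° / cos 64.8° = 0.9962/0.4258 ≈ 2.3398.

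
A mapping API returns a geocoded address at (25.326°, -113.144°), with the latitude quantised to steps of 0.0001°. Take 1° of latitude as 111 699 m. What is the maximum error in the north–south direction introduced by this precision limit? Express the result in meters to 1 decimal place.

With a 0.0001° grid the true value lies within half a step, ±0.0001°/2 = ±5e-05°, of the stored one.
Along the meridian that is 5e-05° × 111699 m/° = 5.58495 m.

5.6 meters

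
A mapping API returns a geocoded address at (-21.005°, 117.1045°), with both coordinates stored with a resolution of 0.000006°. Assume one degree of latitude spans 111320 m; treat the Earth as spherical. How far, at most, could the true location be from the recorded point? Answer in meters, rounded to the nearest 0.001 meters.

0.457 meters

With a 0.000006° grid the true value lies within half a step, ±0.000006°/2 = ±3e-06°, of the stored one.
North–south component: 3e-06° × 111320 = 0.33396 m.
E–W at 21.005°: 3e-06° × 111320 × cos 21.005° = 3e-06 × 111320 × 0.9335 ≈ 0.311768 m.
Worst case both components are at the extreme and orthogonal: √(0.33396² + 0.311768²) ≈ 0.456868 m.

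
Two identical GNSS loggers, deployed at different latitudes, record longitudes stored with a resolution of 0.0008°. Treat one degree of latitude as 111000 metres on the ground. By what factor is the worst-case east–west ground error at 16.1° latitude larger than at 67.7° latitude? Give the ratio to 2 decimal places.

With a 0.0008° grid the true value lies within half a step, ±0.0008°/2 = ±0.0004°, of the stored one.
Error at 16.1° = 0.0004° × 111000 × cos 16.1° ≈ 44.4 × 0.9608 = 42.659 m.
Error at 67.7° = 0.0004° × 111000 × cos 67.7° ≈ 44.4 × 0.3795 = 16.848 m.
The ratio reduces to cos 16.1° / cos 67.7° = 0.9608/0.3795 ≈ 2.5320.

2.53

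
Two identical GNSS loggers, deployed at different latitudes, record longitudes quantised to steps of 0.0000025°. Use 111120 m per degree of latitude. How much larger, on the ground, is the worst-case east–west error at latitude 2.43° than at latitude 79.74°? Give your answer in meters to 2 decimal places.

0.11 meters

With a 0.0000025° grid the true value lies within half a step, ±0.0000025°/2 = ±1.25e-06°, of the stored one.
Error at 2.43° = 1.25e-06° × 111120 × cos 2.43° ≈ 0.1389 × 0.9991 = 0.13878 m.
At 79.74°: 1.25e-06° × 111120 × cos 79.74° = 1.25e-06 × 111120 × 0.1781 ≈ 0.02474 m.
Difference: 0.13878 − 0.02474 = 0.11403 m.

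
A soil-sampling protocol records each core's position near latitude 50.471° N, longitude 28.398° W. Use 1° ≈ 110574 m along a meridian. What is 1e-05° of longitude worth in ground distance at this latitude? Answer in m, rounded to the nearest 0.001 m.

At 50.471° a degree of longitude is 110574 × cos 50.471° ≈ 70376.9 m, so 1e-05° corresponds to 0.703769 m.

0.704 m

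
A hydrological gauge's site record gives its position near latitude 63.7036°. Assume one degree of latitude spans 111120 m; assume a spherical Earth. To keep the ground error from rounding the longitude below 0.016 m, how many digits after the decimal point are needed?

7 decimal places

At 63.7036° one degree of longitude covers 111120 × cos 63.7036° ≈ 111120 × 0.4430 ≈ 49227.8 m.
N decimal places → at most half a unit in the last place, 0.5 × 10⁻ᴺ° = 49227.8/2 × 10⁻ᴺ m.
Need 0.5 × 49227.8 × 10⁻ᴺ ≤ 0.016 → 10⁻ᴺ ≤ 6.500e-07, so N ≥ 6.19.
So 7 decimal places suffice (0.00246 m); 6 would allow up to 0.0246 m.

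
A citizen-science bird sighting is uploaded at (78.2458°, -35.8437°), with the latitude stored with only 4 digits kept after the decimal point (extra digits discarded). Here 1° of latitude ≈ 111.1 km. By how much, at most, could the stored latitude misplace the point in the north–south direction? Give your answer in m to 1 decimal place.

11.1 m

Truncating at 4 decimal places can drop up to a full unit in the last place, so the latitude may be off by as much as 0.0001°.
North–south distance: 0.0001° × 111100 m/° = 11.11 m.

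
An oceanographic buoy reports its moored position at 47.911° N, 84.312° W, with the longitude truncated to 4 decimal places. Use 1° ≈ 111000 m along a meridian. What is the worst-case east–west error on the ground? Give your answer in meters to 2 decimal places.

7.44 meters

Truncating at 4 decimal places can drop up to a full unit in the last place, so the longitude may be off by as much as 0.0001°.
One degree of longitude at 47.911° is 111000 × cos 47.911° ≈ 111000 × 0.6703 = 74401.5 m.
Maximum E–W displacement: 0.0001 × 74401.5 = 7.44015 m.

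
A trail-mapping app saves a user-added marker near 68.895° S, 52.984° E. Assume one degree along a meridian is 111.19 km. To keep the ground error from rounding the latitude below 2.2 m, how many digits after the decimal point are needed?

5 decimal places

One degree of latitude covers 111190 m.
N decimal places → at most half a unit in the last place, 0.5 × 10⁻ᴺ° = 111190/2 × 10⁻ᴺ m.
Setting 55595 × 10⁻ᴺ ≤ 2.2 gives 10ᴺ ≥ 2.527e+04, i.e. N ≥ 4.40.
So 5 decimal places suffice (0.556 m); 4 would allow up to 5.56 m.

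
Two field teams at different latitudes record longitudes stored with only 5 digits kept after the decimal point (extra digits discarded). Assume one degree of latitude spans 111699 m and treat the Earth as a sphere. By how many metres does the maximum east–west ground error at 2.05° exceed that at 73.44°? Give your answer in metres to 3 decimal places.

0.798 metres

Truncating at 5 decimal places can drop up to a full unit in the last place, so the longitude may be off by as much as 1e-05°.
Error at 2.05° = 1e-05° × 111699 × cos 2.05° ≈ 1.117 × 0.9994 = 1.1163 m.
Error at 73.44° = 1e-05° × 111699 × cos 73.44° ≈ 1.117 × 0.2850 = 0.31836 m.
So the lower-latitude error exceeds the higher by 1.1163 − 0.31836 = 0.79791 m.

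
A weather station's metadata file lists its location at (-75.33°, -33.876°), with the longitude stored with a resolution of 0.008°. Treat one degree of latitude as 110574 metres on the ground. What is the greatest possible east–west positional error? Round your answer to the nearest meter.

112 meters

With a 0.008° grid the true value lies within half a step, ±0.008°/2 = ±0.004°, of the stored one.
At latitude 75.33° a degree of longitude spans 110574 m × cos 75.33° = 110574 × 0.2533 ≈ 28003 m.
East–west error: 0.004° × 28003 m/° ≈ 112.012 m.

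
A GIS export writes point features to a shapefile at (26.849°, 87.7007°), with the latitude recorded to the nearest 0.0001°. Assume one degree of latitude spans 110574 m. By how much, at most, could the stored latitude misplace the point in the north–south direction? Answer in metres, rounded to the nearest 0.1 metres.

5.5 metres

Rounding to 4 decimal places leaves the latitude within ±5e-05° of the true value.
Along the meridian that is 5e-05° × 110574 m/° = 5.5287 m.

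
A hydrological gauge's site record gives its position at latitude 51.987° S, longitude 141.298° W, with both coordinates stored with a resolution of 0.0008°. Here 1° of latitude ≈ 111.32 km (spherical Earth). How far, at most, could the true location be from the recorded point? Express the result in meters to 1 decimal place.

52.3 meters

With a 0.0008° grid the true value lies within half a step, ±0.0008°/2 = ±0.0004°, of the stored one.
N–S: 0.0004° × 111320 m/° = 44.528 m.
E–W at 51.987°: 0.0004° × 111320 × cos 51.987° = 0.0004 × 111320 × 0.6158 ≈ 27.4221 m.
Worst case both components are at the extreme and orthogonal: √(44.528² + 27.4221²) ≈ 52.2945 m.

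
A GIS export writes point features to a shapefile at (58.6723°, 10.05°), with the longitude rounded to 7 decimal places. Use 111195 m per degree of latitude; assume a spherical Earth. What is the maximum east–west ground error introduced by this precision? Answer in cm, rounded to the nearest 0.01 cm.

Rounding to 7 decimal places leaves the longitude within ±5e-08° of the true value.
Parallels shrink by cos φ, so at 58.6723° a degree of longitude is 111195 × 0.5199 ≈ 57813.9 m.
So at most 5e-08° × 57813.9 ≈ 0.00289069 m east–west.
That is 0.00289069 m = 0.28907 cm.

0.29 cm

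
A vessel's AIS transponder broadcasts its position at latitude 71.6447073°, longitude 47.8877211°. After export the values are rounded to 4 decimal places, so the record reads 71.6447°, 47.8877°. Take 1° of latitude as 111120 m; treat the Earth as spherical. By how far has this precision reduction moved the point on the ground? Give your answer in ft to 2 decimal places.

The latitude changed by +0.0000073° and the longitude by +0.0000211°.
N–S: 0.0000073° × 111120 m/° = 0.811176 m.
E–W at 71.6447°: 0.0000211° × 111120 × cos 71.6447° = 0.0000211 × 111120 × 0.3149 ≈ 0.738345 m.
Hypotenuse of the two orthogonal shifts: √(0.811176² + 0.738345²) = 1.09689 m.
In feet: 1.09689 m ÷ 0.3048 ≈ 3.5987 ft.

3.60 ft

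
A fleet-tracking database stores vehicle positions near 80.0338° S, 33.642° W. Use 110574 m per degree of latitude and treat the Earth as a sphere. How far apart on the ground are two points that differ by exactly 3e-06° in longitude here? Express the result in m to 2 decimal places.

0.06 m

At 80.0338° a degree of longitude is 110574 × cos 80.0338° ≈ 19136.7 m, so 3e-06° corresponds to 0.0574102 m.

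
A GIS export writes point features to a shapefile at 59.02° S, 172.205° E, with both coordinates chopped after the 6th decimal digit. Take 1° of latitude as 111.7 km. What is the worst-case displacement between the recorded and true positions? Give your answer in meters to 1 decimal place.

Truncating at 6 decimal places can drop up to a full unit in the last place, so each coordinate may be off by as much as 1e-06°.
North–south component: 1e-06° × 111700 = 0.1117 m.
East–west component at 59.02°: 1e-06° × 111700 × cos 59.02° ≈ 1e-06 × 57496.3 ≈ 0.0574963 m.
Combining orthogonally: (0.1117² + 0.0574963²)^½ ≈ 0.125629 m.

0.1 meters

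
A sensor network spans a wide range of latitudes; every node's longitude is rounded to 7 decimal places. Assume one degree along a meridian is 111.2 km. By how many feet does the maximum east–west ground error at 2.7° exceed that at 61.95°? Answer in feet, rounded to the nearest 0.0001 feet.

0.0096 feet

Rounding to 7 decimal places leaves the longitude within ±5e-08° of the true value.
At 2.7°: 5e-08° × 111200 × cos 2.7° = 5e-08 × 111200 × 0.9989 ≈ 0.0055538 m.
At 61.95°: 5e-08° × 111200 × cos 61.95° = 5e-08 × 111200 × 0.4702 ≈ 0.0026145 m.
Difference: 0.0055538 − 0.0026145 = 0.0029393 m.
In feet: 0.00293928 m ÷ 0.3048 ≈ 0.0096433 ft.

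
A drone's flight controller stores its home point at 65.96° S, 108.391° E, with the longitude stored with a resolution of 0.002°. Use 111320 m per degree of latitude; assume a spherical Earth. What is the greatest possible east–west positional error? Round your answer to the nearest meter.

45 meters

With a 0.002° grid the true value lies within half a step, ±0.002°/2 = ±0.001°, of the stored one.
One degree of longitude at 65.96° is 111320 × cos 65.96° ≈ 111320 × 0.4074 = 45348.9 m.
Maximum E–W displacement: 0.001 × 45348.9 = 45.3489 m.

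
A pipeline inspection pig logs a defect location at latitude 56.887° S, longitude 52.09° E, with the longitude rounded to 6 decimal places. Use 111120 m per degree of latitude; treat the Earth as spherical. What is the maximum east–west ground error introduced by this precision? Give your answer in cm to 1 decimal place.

Rounding to 6 decimal places leaves the longitude within ±5e-07° of the true value.
Parallels shrink by cos φ, so at 56.887° a degree of longitude is 111120 × 0.5463 ≈ 60704 m.
So at most 5e-07° × 60704 ≈ 0.030352 m east–west.
That is 0.030352 m = 3.0352 cm.

3.0 cm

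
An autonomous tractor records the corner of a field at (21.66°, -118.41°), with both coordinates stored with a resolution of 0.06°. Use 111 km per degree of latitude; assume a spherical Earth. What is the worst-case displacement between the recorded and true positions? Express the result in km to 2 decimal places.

4.55 km

With a 0.06° grid the true value lies within half a step, ±0.06°/2 = ±0.03°, of the stored one.
N–S: 0.03° × 111000 m/° = 3330 m.
East–west component at 21.66°: 0.03° × 111000 × cos 21.66° ≈ 0.03 × 103162 ≈ 3094.87 m.
The two errors are perpendicular, so the maximum displacement is √(3330² + 3094.87²) ≈ 4546.11 m.
That is 4546.11 m = 4.5461 km.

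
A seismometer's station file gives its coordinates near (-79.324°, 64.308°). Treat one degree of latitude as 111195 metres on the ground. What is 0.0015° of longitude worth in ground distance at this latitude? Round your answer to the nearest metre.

31 metres

One degree of longitude here spans 111195 × cos 79.324° = 111195 × 0.1853 ≈ 20599.4 m; 0.0015° of that is 30.8991 m.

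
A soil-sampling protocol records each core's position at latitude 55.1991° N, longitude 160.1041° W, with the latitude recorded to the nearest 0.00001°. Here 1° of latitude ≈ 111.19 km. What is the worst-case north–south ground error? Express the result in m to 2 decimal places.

0.56 m

Rounding to 5 decimal places leaves the latitude within ±5e-06° of the true value.
Along the meridian that is 5e-06° × 111190 m/° = 0.55595 m.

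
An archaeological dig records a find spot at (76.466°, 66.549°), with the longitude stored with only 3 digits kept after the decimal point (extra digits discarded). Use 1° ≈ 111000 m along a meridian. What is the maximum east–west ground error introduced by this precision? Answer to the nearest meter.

26 meters

Truncating at 3 decimal places can drop up to a full unit in the last place, so the longitude may be off by as much as 0.001°.
One degree of longitude at 76.466° is 111000 × cos 76.466° ≈ 111000 × 0.2340 = 25976.5 m.
So at most 0.001° × 25976.5 ≈ 25.9765 m east–west.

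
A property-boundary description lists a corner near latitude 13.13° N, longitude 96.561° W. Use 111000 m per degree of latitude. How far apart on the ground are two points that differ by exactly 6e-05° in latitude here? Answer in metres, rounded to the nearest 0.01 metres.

Along a meridian 6e-05° is 6e-05 × 111000 = 6.66 m.

6.66 metres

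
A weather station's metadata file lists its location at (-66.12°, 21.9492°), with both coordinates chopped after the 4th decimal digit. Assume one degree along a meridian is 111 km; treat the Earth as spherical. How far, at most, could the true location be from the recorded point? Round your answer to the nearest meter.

Truncating at 4 decimal places can drop up to a full unit in the last place, so each coordinate may be off by as much as 0.0001°.
North–south component: 0.0001° × 111000 = 11.1 m.
Longitude error → 0.0001 × 111000 × cos 66.12° = 0.0001 × 111000 × 0.4048 ≈ 4.49353 m.
Combining orthogonally: (11.1² + 4.49353²)^½ ≈ 11.975 m.

12 meters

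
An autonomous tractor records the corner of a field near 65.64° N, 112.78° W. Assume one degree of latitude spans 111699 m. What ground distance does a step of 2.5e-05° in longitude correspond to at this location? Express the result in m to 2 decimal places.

1.15 m

2.5e-05° of longitude at 65.64° is 2.5e-05 × 111699 × cos 65.64° ≈ 2.5e-05 × 46072.3 = 1.15181 m.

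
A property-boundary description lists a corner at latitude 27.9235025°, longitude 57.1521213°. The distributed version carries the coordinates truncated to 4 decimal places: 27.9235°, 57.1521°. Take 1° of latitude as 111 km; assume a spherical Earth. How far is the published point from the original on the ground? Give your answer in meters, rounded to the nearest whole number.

2 meters

Δlat = 27.9235025 − 27.9235 = +0.0000025°; Δlon = 57.1521213 − 57.1521 = +0.0000213°.
North–south shift: 0.0000025 × 111000 = 0.2775 m.
E–W at 27.9235°: 0.0000213° × 111000 × cos 27.9235° = 0.0000213 × 111000 × 0.8836 ≈ 2.08903 m.
Distance: √(0.2775² + 2.08903²) ≈ 2.10738 m.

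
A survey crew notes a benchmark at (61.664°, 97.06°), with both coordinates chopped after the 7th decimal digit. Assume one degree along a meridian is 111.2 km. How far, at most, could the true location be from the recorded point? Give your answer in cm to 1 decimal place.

Truncating at 7 decimal places can drop up to a full unit in the last place, so each coordinate may be off by as much as 1e-07°.
North–south component: 1e-07° × 111200 = 0.01112 m.
Longitude error → 1e-07 × 111200 × cos 61.664° = 1e-07 × 111200 × 0.4746 ≈ 0.00527801 m.
Combining orthogonally: (0.01112² + 0.00527801²)^½ ≈ 0.012309 m.
That is 0.012309 m = 1.2309 cm.

1.2 cm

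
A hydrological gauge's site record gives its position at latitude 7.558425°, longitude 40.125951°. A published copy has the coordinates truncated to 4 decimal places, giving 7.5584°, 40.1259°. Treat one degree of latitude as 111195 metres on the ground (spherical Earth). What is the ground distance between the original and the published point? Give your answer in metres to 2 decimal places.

The latitude changed by +0.000025° and the longitude by +0.000051°.
North–south shift: 0.000025 × 111195 = 2.77987 m.
East–west at this latitude: 0.000051° × 111195 × cos 7.5584° ≈ 0.000051 × 110229 = 5.62167 m.
Hypotenuse of the two orthogonal shifts: √(2.77987² + 5.62167²) = 6.27144 m.

6.27 metres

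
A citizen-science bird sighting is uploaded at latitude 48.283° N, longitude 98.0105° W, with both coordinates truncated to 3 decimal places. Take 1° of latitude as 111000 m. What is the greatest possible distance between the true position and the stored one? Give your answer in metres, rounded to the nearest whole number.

133 metres

Truncating at 3 decimal places can drop up to a full unit in the last place, so each coordinate may be off by as much as 0.001°.
North–south component: 0.001° × 111000 = 111 m.
E–W at 48.283°: 0.001° × 111000 × cos 48.283° = 0.001 × 111000 × 0.6655 ≈ 73.8652 m.
The two errors are perpendicular, so the maximum displacement is √(111² + 73.8652²) ≈ 133.331 m.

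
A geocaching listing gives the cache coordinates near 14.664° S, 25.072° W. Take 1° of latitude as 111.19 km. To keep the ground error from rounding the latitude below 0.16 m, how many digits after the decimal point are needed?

6

One degree of latitude covers 111190 m.
N decimal places → at most half a unit in the last place, 0.5 × 10⁻ᴺ° = 111190/2 × 10⁻ᴺ m.
Need 0.5 × 111190 × 10⁻ᴺ ≤ 0.16 → 10⁻ᴺ ≤ 2.878e-06, so N ≥ 5.54.
So 6 decimal places suffice (0.0556 m); 5 would allow up to 0.556 m.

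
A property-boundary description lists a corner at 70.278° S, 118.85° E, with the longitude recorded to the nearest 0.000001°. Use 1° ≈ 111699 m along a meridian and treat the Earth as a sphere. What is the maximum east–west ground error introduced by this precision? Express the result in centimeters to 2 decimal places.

1.88 centimeters

Rounding to 6 decimal places leaves the longitude within ±5e-07° of the true value.
One degree of longitude at 70.278° is 111699 × cos 70.278° ≈ 111699 × 0.3375 = 37693.6 m.
Maximum E–W displacement: 5e-07 × 37693.6 = 0.0188468 m.
That is 0.0188468 m = 1.8847 cm.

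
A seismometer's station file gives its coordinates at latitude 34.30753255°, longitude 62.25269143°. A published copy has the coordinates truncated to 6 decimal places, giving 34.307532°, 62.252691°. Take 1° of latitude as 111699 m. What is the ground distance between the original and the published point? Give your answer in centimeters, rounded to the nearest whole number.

7 centimeters

The latitude changed by +0.00000055° and the longitude by +0.00000043°.
North–south shift: 0.00000055 × 111699 = 0.0614344 m.
East–west at this latitude: 0.00000043° × 111699 × cos 34.3075° ≈ 0.00000043 × 92266.1 = 0.0396744 m.
Distance: √(0.0614344² + 0.0396744²) ≈ 0.0731317 m.
That is 0.0731317 m = 7.3132 cm.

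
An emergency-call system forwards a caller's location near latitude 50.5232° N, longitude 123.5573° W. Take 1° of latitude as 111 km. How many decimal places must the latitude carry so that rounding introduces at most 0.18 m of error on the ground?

One degree of latitude covers 111000 m.
With N decimal places the half-ulp bound is 0.5·10⁻ᴺ°, or 0.5·10⁻ᴺ × 111000 m on the ground.
Need 0.5 × 111000 × 10⁻ᴺ ≤ 0.18 → 10⁻ᴺ ≤ 3.243e-06, so N ≥ 5.49.
N = 5 would give 0.555 m (too coarse); N = 6 gives 0.0555 m ≤ 0.18 m.

6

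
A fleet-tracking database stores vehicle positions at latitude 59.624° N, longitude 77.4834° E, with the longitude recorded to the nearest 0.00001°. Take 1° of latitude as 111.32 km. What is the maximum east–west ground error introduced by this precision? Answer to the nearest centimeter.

28 centimeters

Rounding to 5 decimal places leaves the longitude within ±5e-06° of the true value.
One degree of longitude at 59.624° is 111320 × cos 59.624° ≈ 111320 × 0.5057 = 56291.5 m.
So at most 5e-06° × 56291.5 ≈ 0.281457 m east–west.
That is 0.281457 m = 28.146 cm.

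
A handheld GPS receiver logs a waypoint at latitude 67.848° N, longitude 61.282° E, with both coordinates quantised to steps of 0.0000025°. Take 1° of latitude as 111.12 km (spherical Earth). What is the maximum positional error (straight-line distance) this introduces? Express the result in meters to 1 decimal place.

0.1 meters

With a 0.0000025° grid the true value lies within half a step, ±0.0000025°/2 = ±1.25e-06°, of the stored one.
North–south component: 1.25e-06° × 111120 = 0.1389 m.
Longitude error → 1.25e-06 × 111120 × cos 67.848° = 1.25e-06 × 111120 × 0.3771 ≈ 0.0523743 m.
The two errors are perpendicular, so the maximum displacement is √(0.1389² + 0.0523743²) ≈ 0.148446 m.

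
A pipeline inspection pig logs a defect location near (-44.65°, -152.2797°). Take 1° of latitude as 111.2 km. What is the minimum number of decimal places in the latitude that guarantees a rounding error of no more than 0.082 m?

One degree of latitude covers 111200 m.
Rounding to N decimal places gives at most 0.5 × 10⁻ᴺ degrees of error, i.e. 0.5 × 10⁻ᴺ × 111200 m.
Setting 55600 × 10⁻ᴺ ≤ 0.082 gives 10ᴺ ≥ 6.78e+05, i.e. N ≥ 5.83.
N = 5 would give 0.556 m (too coarse); N = 6 gives 0.0556 m ≤ 0.082 m.

6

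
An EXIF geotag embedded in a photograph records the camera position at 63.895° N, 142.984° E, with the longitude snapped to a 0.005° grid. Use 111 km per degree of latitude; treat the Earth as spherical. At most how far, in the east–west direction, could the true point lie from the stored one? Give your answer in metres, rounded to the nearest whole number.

With a 0.005° grid the true value lies within half a step, ±0.005°/2 = ±0.0025°, of the stored one.
One degree of longitude at 63.895° is 111000 × cos 63.895° ≈ 111000 × 0.4400 = 48841.9 m.
East–west error: 0.0025° × 48841.9 m/° ≈ 122.105 m.

122 metres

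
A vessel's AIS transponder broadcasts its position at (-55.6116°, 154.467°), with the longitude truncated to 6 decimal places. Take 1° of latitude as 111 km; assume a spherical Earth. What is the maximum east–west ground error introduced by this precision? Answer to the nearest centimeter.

Truncating at 6 decimal places can drop up to a full unit in the last place, so the longitude may be off by as much as 1e-06°.
At latitude 55.6116° a degree of longitude spans 111000 m × cos 55.6116° = 111000 × 0.5648 ≈ 62692.8 m.
So at most 1e-06° × 62692.8 ≈ 0.0626928 m east–west.
That is 0.0626928 m = 6.2693 cm.

6 centimeters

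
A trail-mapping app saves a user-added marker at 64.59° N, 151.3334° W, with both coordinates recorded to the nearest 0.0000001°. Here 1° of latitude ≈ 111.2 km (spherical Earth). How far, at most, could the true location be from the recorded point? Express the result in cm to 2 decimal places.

Rounding to 7 decimal places leaves each coordinate within ±5e-08° of the true value.
Latitude error → 5e-08 × 111200 = 0.00556 m along the meridian.
Longitude error → 5e-08 × 111200 × cos 64.59° = 5e-08 × 111200 × 0.4291 ≈ 0.00238576 m.
Worst case both components are at the extreme and orthogonal: √(0.00556² + 0.00238576²) ≈ 0.00605024 m.
That is 0.00605024 m = 0.60502 cm.

0.61 cm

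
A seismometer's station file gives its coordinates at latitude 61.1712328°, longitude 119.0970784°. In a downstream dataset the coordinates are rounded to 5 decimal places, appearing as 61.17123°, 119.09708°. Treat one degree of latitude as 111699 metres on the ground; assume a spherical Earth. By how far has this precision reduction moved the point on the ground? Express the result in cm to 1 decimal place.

32.4 cm

Δlat = 61.1712328 − 61.17123 = +0.0000028°; Δlon = 119.0970784 − 119.09708 = -0.0000016°.
North–south shift: 0.0000028 × 111699 = 0.312757 m.
E–W at 61.1712°: -0.0000016° × 111699 × cos 61.1712° = -0.0000016 × 111699 × 0.4822 ≈ -0.0861769 m.
Hypotenuse of the two orthogonal shifts: √(0.312757² + 0.0861769²) = 0.324413 m.
That is 0.324413 m = 32.441 cm.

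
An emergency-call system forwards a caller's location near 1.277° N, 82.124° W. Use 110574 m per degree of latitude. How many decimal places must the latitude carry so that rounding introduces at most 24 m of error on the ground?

One degree of latitude covers 110574 m.
N decimal places → at most half a unit in the last place, 0.5 × 10⁻ᴺ° = 110574/2 × 10⁻ᴺ m.
Setting 55287 × 10⁻ᴺ ≤ 24 gives 10ᴺ ≥ 2304, i.e. N ≥ 3.36.
So 4 decimal places suffice (5.53 m); 3 would allow up to 55.3 m.

4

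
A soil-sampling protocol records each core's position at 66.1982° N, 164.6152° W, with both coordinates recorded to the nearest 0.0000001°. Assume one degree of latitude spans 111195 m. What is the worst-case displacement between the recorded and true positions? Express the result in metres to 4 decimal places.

Rounding to 7 decimal places leaves each coordinate within ±5e-08° of the true value.
Latitude error → 5e-08 × 111195 = 0.00555975 m along the meridian.
E–W at 66.1982°: 5e-08° × 111195 × cos 66.1982° = 5e-08 × 111195 × 0.4036 ≈ 0.00224377 m.
The two errors are perpendicular, so the maximum displacement is √(0.00555975² + 0.00224377²) ≈ 0.00599544 m.

0.0060 metres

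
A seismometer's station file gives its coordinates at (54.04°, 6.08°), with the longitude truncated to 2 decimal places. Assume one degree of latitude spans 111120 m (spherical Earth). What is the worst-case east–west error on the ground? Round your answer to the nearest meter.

Truncating at 2 decimal places can drop up to a full unit in the last place, so the longitude may be off by as much as 0.01°.
Parallels shrink by cos φ, so at 54.04° a degree of longitude is 111120 × 0.5872 ≈ 65251.9 m.
So at most 0.01° × 65251.9 ≈ 652.519 m east–west.

653 meters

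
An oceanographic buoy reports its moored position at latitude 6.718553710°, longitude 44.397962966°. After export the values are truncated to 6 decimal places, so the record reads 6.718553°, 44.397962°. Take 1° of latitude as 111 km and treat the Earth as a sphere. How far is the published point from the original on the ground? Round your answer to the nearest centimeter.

The latitude changed by +0.000000710° and the longitude by +0.000000966°.
North–south shift: 0.000000710 × 111000 = 0.07881 m.
E–W at 6.71855°: 0.000000966° × 111000 × cos 6.71855° = 0.000000966 × 111000 × 0.9931 ≈ 0.10649 m.
Combined displacement = (0.07881² + 0.10649²)^½ ≈ 0.13248 m.
That is 0.13248 m = 13.248 cm.

13 centimeters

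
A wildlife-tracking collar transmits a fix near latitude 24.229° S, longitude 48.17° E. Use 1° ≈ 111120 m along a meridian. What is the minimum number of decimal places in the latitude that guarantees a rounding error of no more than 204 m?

3

One degree of latitude covers 111120 m.
With N decimal places the half-ulp bound is 0.5·10⁻ᴺ°, or 0.5·10⁻ᴺ × 111120 m on the ground.
Need 0.5 × 111120 × 10⁻ᴺ ≤ 204 → 10⁻ᴺ ≤ 3.672e-03, so N ≥ 2.44.
So 3 decimal places suffice (55.6 m); 2 would allow up to 556 m.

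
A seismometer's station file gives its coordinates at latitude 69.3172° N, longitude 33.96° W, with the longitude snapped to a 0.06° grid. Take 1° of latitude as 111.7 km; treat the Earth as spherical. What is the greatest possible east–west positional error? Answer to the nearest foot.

With a 0.06° grid the true value lies within half a step, ±0.06°/2 = ±0.03°, of the stored one.
At latitude 69.3172° a degree of longitude spans 111700 m × cos 69.3172° = 111700 × 0.3532 ≈ 39451.8 m.
Maximum E–W displacement: 0.03 × 39451.8 = 1183.55 m.
Converting: 1183.55 m × 3.2808 ft/m ≈ 3883 ft.

3883 feet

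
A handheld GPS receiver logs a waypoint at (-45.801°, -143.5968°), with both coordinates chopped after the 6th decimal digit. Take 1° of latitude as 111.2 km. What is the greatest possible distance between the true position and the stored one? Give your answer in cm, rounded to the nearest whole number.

14 cm

Truncating at 6 decimal places can drop up to a full unit in the last place, so each coordinate may be off by as much as 1e-06°.
North–south component: 1e-06° × 111200 = 0.1112 m.
Longitude error → 1e-06 × 111200 × cos 45.801° = 1e-06 × 111200 × 0.6972 ≈ 0.0775234 m.
Worst case both components are at the extreme and orthogonal: √(0.1112² + 0.0775234²) ≈ 0.135556 m.
That is 0.135556 m = 13.556 cm.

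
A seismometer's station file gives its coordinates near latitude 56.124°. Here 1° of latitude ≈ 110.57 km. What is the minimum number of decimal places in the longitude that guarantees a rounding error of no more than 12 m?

4 decimal places

At 56.124° one degree of longitude covers 110570 × cos 56.124° ≈ 110570 × 0.5574 ≈ 61631.4 m.
N decimal places → at most half a unit in the last place, 0.5 × 10⁻ᴺ° = 61631.4/2 × 10⁻ᴺ m.
Need 0.5 × 61631.4 × 10⁻ᴺ ≤ 12 → 10⁻ᴺ ≤ 3.894e-04, so N ≥ 3.41.
So 4 decimal places suffice (3.08 m); 3 would allow up to 30.8 m.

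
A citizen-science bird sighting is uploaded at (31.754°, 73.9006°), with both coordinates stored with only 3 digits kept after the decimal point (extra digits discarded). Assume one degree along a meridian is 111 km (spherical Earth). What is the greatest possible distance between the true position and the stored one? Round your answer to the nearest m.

Truncating at 3 decimal places can drop up to a full unit in the last place, so each coordinate may be off by as much as 0.001°.
N–S: 0.001° × 111000 m/° = 111 m.
E–W at 31.754°: 0.001° × 111000 × cos 31.754° = 0.001 × 111000 × 0.8503 ≈ 94.385 m.
Worst case both components are at the extreme and orthogonal: √(111² + 94.385²) ≈ 145.704 m.

146 m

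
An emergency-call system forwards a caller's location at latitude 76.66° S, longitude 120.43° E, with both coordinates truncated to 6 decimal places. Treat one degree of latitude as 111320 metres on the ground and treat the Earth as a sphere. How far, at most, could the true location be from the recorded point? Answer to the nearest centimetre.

11 centimetres

Truncating at 6 decimal places can drop up to a full unit in the last place, so each coordinate may be off by as much as 1e-06°.
Latitude error → 1e-06 × 111320 = 0.11132 m along the meridian.
E–W at 76.66°: 1e-06° × 111320 × cos 76.66° = 1e-06 × 111320 × 0.2307 ≈ 0.0256848 m.
Worst case both components are at the extreme and orthogonal: √(0.11132² + 0.0256848²) ≈ 0.114245 m.
That is 0.114245 m = 11.424 cm.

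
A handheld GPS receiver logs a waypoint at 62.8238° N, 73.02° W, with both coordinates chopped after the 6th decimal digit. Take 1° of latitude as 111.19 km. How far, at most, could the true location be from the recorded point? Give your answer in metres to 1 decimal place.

0.1 metres

Truncating at 6 decimal places can drop up to a full unit in the last place, so each coordinate may be off by as much as 1e-06°.
Latitude error → 1e-06 × 111190 = 0.11119 m along the meridian.
East–west component at 62.8238°: 1e-06° × 111190 × cos 62.8238° ≈ 1e-06 × 50783.6 ≈ 0.0507836 m.
Worst case both components are at the extreme and orthogonal: √(0.11119² + 0.0507836²) ≈ 0.122238 m.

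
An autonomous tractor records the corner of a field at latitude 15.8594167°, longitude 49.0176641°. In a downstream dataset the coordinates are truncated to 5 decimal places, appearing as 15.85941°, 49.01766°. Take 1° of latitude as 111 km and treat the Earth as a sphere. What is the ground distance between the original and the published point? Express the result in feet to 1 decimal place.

The latitude changed by +0.0000067° and the longitude by +0.0000041°.
N–S: 0.0000067° × 111000 m/° = 0.7437 m.
E–W at 15.8594°: 0.0000041° × 111000 × cos 15.8594° = 0.0000041 × 111000 × 0.9619 ≈ 0.437777 m.
Distance: √(0.7437² + 0.437777²) ≈ 0.862982 m.
In feet: 0.862982 m ÷ 0.3048 ≈ 2.8313 ft.

2.8 feet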